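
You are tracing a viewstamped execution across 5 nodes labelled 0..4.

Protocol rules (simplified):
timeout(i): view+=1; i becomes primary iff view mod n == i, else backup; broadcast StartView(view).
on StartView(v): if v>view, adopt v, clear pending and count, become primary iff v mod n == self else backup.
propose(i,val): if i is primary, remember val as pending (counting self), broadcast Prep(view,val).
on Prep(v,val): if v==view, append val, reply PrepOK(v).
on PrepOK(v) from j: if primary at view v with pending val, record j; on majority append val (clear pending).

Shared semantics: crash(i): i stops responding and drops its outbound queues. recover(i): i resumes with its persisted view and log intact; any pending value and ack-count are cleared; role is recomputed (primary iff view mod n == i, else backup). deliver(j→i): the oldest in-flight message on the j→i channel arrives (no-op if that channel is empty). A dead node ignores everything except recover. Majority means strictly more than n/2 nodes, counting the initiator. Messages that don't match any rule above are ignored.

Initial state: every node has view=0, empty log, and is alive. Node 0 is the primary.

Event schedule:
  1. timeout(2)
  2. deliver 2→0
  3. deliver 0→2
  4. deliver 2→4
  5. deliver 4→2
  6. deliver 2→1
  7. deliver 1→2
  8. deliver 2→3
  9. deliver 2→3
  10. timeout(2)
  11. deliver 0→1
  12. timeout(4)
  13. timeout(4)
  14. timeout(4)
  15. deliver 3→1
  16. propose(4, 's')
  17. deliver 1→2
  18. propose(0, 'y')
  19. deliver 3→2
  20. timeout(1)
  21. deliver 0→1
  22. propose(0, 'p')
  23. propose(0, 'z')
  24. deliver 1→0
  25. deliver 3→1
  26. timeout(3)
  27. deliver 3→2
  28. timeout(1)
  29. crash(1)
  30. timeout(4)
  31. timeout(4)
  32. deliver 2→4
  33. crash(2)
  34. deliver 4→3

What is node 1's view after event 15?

1

after 1 — timeout(2): n2:back/v1/[-]
after 2 — deliver 2→0: n0:back/v1/[-]
after 3 — deliver 0→2: ·
after 4 — deliver 2→4: n4:back/v1/[-]
after 5 — deliver 4→2: ·
after 6 — deliver 2→1: n1:prim/v1/[-]
after 7 — deliver 1→2: ·
after 8 — deliver 2→3: n3:back/v1/[-]
after 9 — deliver 2→3: ·
after 10 — timeout(2): n2:prim/v2/[-]
after 11 — deliver 0→1: ·
after 12 — timeout(4): n4:back/v2/[-]
after 13 — timeout(4): n4:back/v3/[-]
after 14 — timeout(4): n4:prim/v4/[-]
after 15 — deliver 3→1: ·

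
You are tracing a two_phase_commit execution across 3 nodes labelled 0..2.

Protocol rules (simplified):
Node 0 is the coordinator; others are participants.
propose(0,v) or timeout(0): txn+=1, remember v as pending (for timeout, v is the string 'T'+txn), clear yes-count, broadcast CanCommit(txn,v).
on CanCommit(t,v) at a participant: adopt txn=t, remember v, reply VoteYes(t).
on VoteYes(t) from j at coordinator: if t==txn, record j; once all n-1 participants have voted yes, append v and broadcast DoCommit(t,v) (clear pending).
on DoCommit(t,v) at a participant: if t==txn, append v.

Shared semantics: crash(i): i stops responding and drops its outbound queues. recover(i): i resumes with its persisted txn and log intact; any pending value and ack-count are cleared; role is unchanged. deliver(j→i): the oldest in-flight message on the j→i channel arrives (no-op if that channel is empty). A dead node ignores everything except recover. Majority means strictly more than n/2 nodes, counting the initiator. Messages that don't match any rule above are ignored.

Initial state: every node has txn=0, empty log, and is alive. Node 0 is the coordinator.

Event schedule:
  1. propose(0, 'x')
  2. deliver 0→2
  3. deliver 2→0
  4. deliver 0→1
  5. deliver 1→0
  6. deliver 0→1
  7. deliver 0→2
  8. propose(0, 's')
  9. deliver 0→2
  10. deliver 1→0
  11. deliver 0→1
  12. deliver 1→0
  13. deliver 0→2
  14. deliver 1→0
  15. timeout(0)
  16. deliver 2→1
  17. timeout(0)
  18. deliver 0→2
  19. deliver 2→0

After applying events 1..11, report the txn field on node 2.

[1] propose(0,'x') → N0(coor t1 [-])
[2] deliver 0→2 → N2(part t1 [-])
[3] deliver 2→0 → ∅
[4] deliver 0→1 → N1(part t1 [-])
[5] deliver 1→0 → N0(coor t1 [x])
[6] deliver 0→1 → N1(part t1 [x])
[7] deliver 0→2 → N2(part t1 [x])
[8] propose(0,'s') → N0(coor t2 [x])
[9] deliver 0→2 → N2(part t2 [x])
[10] deliver 1→0 → ∅
[11] deliver 0→1 → N1(part t2 [x])

2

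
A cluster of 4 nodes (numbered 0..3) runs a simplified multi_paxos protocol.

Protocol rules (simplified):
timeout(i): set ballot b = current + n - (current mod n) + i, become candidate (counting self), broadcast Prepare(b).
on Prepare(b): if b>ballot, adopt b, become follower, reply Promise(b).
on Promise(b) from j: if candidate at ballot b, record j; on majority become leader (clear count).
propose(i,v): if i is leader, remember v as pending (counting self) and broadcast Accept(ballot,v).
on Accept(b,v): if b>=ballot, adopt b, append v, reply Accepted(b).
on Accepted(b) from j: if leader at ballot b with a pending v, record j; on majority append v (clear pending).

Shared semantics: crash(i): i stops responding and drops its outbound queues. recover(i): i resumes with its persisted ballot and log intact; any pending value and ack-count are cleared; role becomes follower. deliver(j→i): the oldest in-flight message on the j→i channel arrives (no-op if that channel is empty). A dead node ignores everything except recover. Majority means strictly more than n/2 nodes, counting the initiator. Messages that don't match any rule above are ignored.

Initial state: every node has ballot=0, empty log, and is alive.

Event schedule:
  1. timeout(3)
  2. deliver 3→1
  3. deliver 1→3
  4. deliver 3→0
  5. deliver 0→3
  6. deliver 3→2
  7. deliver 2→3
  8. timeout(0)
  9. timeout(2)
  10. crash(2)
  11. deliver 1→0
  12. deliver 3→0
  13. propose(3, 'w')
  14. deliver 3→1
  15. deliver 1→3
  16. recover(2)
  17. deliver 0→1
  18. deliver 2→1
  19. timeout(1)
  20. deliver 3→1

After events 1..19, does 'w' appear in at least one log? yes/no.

yes

1. timeout(3):  <3:cand b7 ->
2. deliver 3→1:  <1:foll b7 ->
3. deliver 1→3:  nop
4. deliver 3→0:  <0:foll b7 ->
5. deliver 0→3:  <3:lead b7 ->
6. deliver 3→2:  <2:foll b7 ->
7. deliver 2→3:  nop
8. timeout(0):  <0:cand b8 ->
9. timeout(2):  <2:cand b10 ->
10. crash(2):  <2:✗cand b10 ->
11. deliver 1→0:  nop
12. deliver 3→0:  nop
13. propose(3,'w'):  nop
14. deliver 3→1:  <1:foll b7 w>
15. deliver 1→3:  nop
16. recover(2):  <2:foll b10 ->
17. deliver 0→1:  <1:foll b8 w>
18. deliver 2→1:  nop
19. timeout(1):  <1:cand b13 w>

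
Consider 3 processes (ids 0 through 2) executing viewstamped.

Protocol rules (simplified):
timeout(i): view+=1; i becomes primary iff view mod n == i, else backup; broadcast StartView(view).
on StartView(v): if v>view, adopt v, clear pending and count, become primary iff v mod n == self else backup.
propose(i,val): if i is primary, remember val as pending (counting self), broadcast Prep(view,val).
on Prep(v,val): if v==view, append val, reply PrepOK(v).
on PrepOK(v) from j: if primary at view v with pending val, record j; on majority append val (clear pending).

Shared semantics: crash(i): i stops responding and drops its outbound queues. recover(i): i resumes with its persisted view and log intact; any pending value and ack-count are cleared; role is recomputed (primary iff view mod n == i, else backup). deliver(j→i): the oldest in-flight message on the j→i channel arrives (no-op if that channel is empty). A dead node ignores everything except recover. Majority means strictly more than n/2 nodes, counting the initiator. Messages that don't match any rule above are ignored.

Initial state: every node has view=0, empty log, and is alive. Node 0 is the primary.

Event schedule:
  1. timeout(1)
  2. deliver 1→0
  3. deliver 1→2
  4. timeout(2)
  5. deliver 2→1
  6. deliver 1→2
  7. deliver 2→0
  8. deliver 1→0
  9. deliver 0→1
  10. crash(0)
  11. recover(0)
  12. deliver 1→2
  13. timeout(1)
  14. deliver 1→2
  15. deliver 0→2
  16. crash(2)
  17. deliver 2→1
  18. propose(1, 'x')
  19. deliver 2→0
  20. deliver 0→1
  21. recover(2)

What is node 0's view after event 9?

[1] timeout(1) → N1(prim v1 [-])
[2] deliver 1→0 → N0(back v1 [-])
[3] deliver 1→2 → N2(back v1 [-])
[4] timeout(2) → N2(prim v2 [-])
[5] deliver 2→1 → N1(back v2 [-])
[6] deliver 1→2 → ∅
[7] deliver 2→0 → N0(back v2 [-])
[8] deliver 1→0 → ∅
[9] deliver 0→1 → ∅

2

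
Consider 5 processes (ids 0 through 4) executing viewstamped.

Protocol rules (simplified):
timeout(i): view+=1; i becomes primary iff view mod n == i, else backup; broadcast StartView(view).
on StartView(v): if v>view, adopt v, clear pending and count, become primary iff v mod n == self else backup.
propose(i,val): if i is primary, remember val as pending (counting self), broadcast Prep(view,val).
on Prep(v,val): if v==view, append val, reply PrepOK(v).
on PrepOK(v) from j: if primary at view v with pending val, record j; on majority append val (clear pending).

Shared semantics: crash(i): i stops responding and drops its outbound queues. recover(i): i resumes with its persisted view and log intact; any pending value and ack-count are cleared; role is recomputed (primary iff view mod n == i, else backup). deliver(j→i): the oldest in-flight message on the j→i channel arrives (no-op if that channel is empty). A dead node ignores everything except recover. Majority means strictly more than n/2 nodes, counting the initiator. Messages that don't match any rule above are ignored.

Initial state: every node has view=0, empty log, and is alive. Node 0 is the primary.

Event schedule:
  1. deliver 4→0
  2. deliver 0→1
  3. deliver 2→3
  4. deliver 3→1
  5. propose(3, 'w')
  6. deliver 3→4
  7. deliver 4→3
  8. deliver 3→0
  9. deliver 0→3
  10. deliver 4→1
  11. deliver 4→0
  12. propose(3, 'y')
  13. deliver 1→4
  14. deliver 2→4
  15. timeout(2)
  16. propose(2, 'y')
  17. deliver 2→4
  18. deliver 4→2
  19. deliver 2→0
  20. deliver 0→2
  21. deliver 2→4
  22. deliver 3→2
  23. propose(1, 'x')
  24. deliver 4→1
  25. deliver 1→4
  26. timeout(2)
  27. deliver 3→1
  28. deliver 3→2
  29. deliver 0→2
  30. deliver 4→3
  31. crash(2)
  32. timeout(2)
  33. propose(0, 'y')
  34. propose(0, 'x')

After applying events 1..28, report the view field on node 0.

[1] deliver 4→0 → ∅
[2] deliver 0→1 → ∅
[3] deliver 2→3 → ∅
[4] deliver 3→1 → ∅
[5] propose(3,'w') → ∅
[6] deliver 3→4 → ∅
[7] deliver 4→3 → ∅
[8] deliver 3→0 → ∅
[9] deliver 0→3 → ∅
[10] deliver 4→1 → ∅
[11] deliver 4→0 → ∅
[12] propose(3,'y') → ∅
[13] deliver 1→4 → ∅
[14] deliver 2→4 → ∅
[15] timeout(2) → N2(back v1 [-])
[16] propose(2,'y') → ∅
[17] deliver 2→4 → N4(back v1 [-])
[18] deliver 4→2 → ∅
[19] deliver 2→0 → N0(back v1 [-])
[20] deliver 0→2 → ∅
[21] deliver 2→4 → ∅
[22] deliver 3→2 → ∅
[23] propose(1,'x') → ∅
[24] deliver 4→1 → ∅
[25] deliver 1→4 → ∅
[26] timeout(2) → N2(prim v2 [-])
[27] deliver 3→1 → ∅
[28] deliver 3→2 → ∅

1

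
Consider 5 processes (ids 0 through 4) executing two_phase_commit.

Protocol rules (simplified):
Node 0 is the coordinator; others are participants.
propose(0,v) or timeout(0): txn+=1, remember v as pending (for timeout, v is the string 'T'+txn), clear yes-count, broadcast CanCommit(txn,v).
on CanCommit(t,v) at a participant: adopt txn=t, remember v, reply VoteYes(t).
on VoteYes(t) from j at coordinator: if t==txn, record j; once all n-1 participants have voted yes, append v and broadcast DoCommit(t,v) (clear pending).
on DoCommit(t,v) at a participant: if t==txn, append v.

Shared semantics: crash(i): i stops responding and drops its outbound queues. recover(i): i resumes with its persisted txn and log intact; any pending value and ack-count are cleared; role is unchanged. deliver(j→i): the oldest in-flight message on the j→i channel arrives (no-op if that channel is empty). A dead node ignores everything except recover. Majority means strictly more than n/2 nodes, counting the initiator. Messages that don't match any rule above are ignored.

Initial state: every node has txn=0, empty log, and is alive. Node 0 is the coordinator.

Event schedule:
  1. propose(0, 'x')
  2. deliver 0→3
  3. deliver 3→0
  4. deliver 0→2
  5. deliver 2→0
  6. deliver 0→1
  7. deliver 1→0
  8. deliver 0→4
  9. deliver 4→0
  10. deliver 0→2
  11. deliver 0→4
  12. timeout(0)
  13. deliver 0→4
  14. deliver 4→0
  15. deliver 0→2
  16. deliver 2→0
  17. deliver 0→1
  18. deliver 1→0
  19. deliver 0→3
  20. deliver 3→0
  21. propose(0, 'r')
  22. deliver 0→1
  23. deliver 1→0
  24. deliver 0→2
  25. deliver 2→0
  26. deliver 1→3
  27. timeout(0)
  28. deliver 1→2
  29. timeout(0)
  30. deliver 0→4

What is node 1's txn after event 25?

2

step 1 propose(0,'x'): 0={coor,t=1,log=-}
step 2 deliver 0→3: 3={part,t=1,log=-}
step 3 deliver 3→0: —
step 4 deliver 0→2: 2={part,t=1,log=-}
step 5 deliver 2→0: —
step 6 deliver 0→1: 1={part,t=1,log=-}
step 7 deliver 1→0: —
step 8 deliver 0→4: 4={part,t=1,log=-}
step 9 deliver 4→0: 0={coor,t=1,log=x}
step 10 deliver 0→2: 2={part,t=1,log=x}
step 11 deliver 0→4: 4={part,t=1,log=x}
step 12 timeout(0): 0={coor,t=2,log=x}
step 13 deliver 0→4: 4={part,t=2,log=x}
step 14 deliver 4→0: —
step 15 deliver 0→2: 2={part,t=2,log=x}
step 16 deliver 2→0: —
step 17 deliver 0→1: 1={part,t=1,log=x}
step 18 deliver 1→0: —
step 19 deliver 0→3: 3={part,t=1,log=x}
step 20 deliver 3→0: —
step 21 propose(0,'r'): 0={coor,t=3,log=x}
step 22 deliver 0→1: 1={part,t=2,log=x}
step 23 deliver 1→0: —
step 24 deliver 0→2: 2={part,t=3,log=x}
step 25 deliver 2→0: —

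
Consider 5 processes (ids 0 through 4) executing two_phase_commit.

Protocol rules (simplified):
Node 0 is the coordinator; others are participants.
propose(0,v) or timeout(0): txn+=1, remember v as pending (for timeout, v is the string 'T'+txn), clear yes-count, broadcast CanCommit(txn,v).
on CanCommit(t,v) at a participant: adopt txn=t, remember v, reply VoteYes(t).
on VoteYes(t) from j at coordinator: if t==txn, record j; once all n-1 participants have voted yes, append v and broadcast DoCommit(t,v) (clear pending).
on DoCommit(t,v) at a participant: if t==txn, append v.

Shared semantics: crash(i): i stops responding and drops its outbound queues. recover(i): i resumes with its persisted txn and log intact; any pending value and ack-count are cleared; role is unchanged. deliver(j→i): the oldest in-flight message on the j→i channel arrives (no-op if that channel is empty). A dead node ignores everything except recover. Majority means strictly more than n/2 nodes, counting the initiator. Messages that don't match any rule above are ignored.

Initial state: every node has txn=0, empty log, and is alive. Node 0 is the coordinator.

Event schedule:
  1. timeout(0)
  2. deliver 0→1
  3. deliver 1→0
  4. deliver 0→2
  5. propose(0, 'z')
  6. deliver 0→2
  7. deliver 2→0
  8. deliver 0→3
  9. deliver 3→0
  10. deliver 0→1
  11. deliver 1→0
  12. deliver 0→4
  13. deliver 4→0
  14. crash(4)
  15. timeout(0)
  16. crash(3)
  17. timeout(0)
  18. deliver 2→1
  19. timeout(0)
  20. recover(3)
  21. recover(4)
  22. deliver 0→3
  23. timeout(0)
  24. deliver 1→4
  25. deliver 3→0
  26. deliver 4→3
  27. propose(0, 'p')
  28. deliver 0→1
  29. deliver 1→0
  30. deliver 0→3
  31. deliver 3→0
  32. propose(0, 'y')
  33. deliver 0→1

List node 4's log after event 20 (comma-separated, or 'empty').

1. timeout(0):  <0:coor t1 ->
2. deliver 0→1:  <1:part t1 ->
3. deliver 1→0:  nop
4. deliver 0→2:  <2:part t1 ->
5. propose(0,'z'):  <0:coor t2 ->
6. deliver 0→2:  <2:part t2 ->
7. deliver 2→0:  nop
8. deliver 0→3:  <3:part t1 ->
9. deliver 3→0:  nop
10. deliver 0→1:  <1:part t2 ->
11. deliver 1→0:  nop
12. deliver 0→4:  <4:part t1 ->
13. deliver 4→0:  nop
14. crash(4):  <4:✗part t1 ->
15. timeout(0):  <0:coor t3 ->
16. crash(3):  <3:✗part t1 ->
17. timeout(0):  <0:coor t4 ->
18. deliver 2→1:  nop
19. timeout(0):  <0:coor t5 ->
20. recover(3):  <3:part t1 ->

empty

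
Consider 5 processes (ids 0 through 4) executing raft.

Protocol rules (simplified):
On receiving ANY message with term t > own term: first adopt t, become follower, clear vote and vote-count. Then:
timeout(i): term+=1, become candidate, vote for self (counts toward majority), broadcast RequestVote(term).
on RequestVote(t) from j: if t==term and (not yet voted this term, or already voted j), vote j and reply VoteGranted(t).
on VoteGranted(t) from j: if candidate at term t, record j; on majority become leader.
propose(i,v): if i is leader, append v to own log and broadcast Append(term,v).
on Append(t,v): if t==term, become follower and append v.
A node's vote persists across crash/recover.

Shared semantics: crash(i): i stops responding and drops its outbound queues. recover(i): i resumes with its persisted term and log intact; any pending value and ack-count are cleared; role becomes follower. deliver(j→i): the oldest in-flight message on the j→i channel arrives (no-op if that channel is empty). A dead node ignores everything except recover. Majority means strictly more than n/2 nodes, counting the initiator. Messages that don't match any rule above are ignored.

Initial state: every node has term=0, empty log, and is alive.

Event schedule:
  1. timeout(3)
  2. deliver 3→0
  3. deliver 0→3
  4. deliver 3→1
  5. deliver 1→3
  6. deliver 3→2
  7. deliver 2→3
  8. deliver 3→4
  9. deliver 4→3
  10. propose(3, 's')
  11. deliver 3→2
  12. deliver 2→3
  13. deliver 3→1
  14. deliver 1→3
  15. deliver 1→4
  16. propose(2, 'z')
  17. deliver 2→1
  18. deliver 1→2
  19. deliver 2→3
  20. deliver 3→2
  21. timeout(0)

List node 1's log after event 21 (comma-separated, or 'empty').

step 1 timeout(3): 3={cand,t=1,log=-}
step 2 deliver 3→0: 0={foll,t=1,log=-}
step 3 deliver 0→3: —
step 4 deliver 3→1: 1={foll,t=1,log=-}
step 5 deliver 1→3: 3={lead,t=1,log=-}
step 6 deliver 3→2: 2={foll,t=1,log=-}
step 7 deliver 2→3: —
step 8 deliver 3→4: 4={foll,t=1,log=-}
step 9 deliver 4→3: —
step 10 propose(3,'s'): 3={lead,t=1,log=s}
step 11 deliver 3→2: 2={foll,t=1,log=s}
step 12 deliver 2→3: —
step 13 deliver 3→1: 1={foll,t=1,log=s}
step 14 deliver 1→3: —
step 15 deliver 1→4: —
step 16 propose(2,'z'): —
step 17 deliver 2→1: —
step 18 deliver 1→2: —
step 19 deliver 2→3: —
step 20 deliver 3→2: —
step 21 timeout(0): 0={cand,t=2,log=-}

s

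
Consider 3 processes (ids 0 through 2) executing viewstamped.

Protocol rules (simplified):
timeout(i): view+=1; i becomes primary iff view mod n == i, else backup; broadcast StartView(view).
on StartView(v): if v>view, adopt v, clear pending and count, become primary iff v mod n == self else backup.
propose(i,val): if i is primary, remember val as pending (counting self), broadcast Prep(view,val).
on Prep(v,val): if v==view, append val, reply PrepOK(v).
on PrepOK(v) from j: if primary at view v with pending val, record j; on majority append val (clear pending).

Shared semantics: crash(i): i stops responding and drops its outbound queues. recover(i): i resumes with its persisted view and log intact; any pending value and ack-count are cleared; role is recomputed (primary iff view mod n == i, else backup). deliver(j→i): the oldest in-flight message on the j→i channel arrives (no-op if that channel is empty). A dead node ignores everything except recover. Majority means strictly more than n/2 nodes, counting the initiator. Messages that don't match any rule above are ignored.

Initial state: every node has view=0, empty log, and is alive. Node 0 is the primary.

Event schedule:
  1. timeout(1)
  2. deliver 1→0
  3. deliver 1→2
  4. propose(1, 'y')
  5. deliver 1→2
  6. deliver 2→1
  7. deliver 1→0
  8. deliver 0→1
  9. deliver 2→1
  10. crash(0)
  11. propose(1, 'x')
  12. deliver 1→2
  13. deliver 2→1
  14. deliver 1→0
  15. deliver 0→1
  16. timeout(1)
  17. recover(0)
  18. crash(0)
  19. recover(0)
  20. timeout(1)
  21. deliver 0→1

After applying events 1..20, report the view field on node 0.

1

after 1 — timeout(1): n1:prim/v1/[-]
after 2 — deliver 1→0: n0:back/v1/[-]
after 3 — deliver 1→2: n2:back/v1/[-]
after 4 — propose(1,'y'): ·
after 5 — deliver 1→2: n2:back/v1/[y]
after 6 — deliver 2→1: n1:prim/v1/[y]
after 7 — deliver 1→0: n0:back/v1/[y]
after 8 — deliver 0→1: ·
after 9 — deliver 2→1: ·
after 10 — crash(0): n0:✗back/v1/[y]
after 11 — propose(1,'x'): ·
after 12 — deliver 1→2: n2:back/v1/[y,x]
after 13 — deliver 2→1: n1:prim/v1/[y,x]
after 14 — deliver 1→0: ·
after 15 — deliver 0→1: ·
after 16 — timeout(1): n1:back/v2/[y,x]
after 17 — recover(0): n0:back/v1/[y]
after 18 — crash(0): n0:✗back/v1/[y]
after 19 — recover(0): n0:back/v1/[y]
after 20 — timeout(1): n1:back/v3/[y,x]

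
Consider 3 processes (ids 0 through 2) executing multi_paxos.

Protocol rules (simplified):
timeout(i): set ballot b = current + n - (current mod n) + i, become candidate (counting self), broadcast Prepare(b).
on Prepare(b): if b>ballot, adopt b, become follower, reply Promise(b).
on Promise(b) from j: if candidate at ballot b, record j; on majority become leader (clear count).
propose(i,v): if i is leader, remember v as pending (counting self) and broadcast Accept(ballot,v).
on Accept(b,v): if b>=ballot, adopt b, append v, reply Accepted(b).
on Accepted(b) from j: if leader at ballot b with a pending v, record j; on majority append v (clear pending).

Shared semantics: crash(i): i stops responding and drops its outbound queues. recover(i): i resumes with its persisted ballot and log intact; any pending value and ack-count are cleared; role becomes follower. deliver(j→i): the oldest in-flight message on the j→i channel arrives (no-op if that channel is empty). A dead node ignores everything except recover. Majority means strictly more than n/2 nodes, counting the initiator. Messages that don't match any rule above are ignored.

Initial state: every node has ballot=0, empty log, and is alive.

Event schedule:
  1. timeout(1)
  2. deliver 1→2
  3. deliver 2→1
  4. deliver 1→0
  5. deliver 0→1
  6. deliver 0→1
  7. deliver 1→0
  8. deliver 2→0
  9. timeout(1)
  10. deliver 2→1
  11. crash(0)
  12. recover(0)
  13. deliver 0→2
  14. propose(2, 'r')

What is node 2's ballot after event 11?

e1 timeout(1): 1[cand,b=4,-]
e2 deliver 1→2: 2[foll,b=4,-]
e3 deliver 2→1: 1[lead,b=4,-]
e4 deliver 1→0: 0[foll,b=4,-]
e5 deliver 0→1: ·
e6 deliver 0→1: ·
e7 deliver 1→0: ·
e8 deliver 2→0: ·
e9 timeout(1): 1[cand,b=7,-]
e10 deliver 2→1: ·
e11 crash(0): 0[✗foll,b=4,-]

4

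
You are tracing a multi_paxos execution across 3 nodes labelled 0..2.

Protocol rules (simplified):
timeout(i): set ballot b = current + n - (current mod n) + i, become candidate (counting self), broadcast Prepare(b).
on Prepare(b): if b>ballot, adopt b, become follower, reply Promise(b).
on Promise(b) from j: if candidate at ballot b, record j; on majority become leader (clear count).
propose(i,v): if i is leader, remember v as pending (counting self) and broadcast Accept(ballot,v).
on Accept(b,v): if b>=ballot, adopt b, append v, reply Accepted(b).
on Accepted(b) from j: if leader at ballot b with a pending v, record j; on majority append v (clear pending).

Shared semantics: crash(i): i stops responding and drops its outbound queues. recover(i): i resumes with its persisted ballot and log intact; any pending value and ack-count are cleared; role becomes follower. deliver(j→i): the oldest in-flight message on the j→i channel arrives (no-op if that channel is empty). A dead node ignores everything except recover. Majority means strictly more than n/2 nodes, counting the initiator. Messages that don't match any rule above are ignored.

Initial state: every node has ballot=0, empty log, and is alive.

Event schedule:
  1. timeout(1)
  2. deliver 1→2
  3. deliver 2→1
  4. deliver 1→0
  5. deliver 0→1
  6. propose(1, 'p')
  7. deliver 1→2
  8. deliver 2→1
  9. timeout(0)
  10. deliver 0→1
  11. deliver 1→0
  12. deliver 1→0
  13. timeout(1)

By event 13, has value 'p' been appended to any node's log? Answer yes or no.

yes

1. timeout(1):  <1:cand b4 ->
2. deliver 1→2:  <2:foll b4 ->
3. deliver 2→1:  <1:lead b4 ->
4. deliver 1→0:  <0:foll b4 ->
5. deliver 0→1:  nop
6. propose(1,'p'):  nop
7. deliver 1→2:  <2:foll b4 p>
8. deliver 2→1:  <1:lead b4 p>
9. timeout(0):  <0:cand b6 ->
10. deliver 0→1:  <1:foll b6 p>
11. deliver 1→0:  nop
12. deliver 1→0:  <0:lead b6 ->
13. timeout(1):  <1:cand b10 p>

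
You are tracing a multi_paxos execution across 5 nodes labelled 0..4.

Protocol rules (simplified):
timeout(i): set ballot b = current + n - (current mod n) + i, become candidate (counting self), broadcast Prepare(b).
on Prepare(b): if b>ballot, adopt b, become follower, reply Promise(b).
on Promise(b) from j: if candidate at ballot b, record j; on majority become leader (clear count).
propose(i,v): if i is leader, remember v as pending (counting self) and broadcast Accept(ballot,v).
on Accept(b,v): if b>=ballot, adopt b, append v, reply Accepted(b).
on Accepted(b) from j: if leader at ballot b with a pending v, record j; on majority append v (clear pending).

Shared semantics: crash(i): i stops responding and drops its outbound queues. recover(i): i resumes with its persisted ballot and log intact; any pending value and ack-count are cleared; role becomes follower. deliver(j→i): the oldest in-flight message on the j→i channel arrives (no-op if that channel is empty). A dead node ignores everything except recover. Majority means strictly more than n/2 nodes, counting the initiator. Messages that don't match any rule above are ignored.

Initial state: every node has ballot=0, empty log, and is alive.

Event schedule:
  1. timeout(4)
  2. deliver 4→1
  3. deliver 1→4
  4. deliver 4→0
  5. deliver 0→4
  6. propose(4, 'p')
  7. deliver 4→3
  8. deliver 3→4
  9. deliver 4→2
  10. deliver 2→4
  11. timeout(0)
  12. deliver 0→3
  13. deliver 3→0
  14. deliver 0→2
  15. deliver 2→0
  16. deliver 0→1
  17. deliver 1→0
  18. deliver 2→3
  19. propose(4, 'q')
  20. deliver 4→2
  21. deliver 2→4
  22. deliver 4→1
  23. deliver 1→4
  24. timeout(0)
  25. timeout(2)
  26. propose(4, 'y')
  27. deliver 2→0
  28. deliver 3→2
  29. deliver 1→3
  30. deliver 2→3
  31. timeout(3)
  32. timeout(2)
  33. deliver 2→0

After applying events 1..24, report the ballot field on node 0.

e1 timeout(4): 4[cand,b=9,-]
e2 deliver 4→1: 1[foll,b=9,-]
e3 deliver 1→4: ·
e4 deliver 4→0: 0[foll,b=9,-]
e5 deliver 0→4: 4[lead,b=9,-]
e6 propose(4,'p'): ·
e7 deliver 4→3: 3[foll,b=9,-]
e8 deliver 3→4: ·
e9 deliver 4→2: 2[foll,b=9,-]
e10 deliver 2→4: ·
e11 timeout(0): 0[cand,b=10,-]
e12 deliver 0→3: 3[foll,b=10,-]
e13 deliver 3→0: ·
e14 deliver 0→2: 2[foll,b=10,-]
e15 deliver 2→0: 0[lead,b=10,-]
e16 deliver 0→1: 1[foll,b=10,-]
e17 deliver 1→0: ·
e18 deliver 2→3: ·
e19 propose(4,'q'): ·
e20 deliver 4→2: ·
e21 deliver 2→4: ·
e22 deliver 4→1: ·
e23 deliver 1→4: ·
e24 timeout(0): 0[cand,b=15,-]

15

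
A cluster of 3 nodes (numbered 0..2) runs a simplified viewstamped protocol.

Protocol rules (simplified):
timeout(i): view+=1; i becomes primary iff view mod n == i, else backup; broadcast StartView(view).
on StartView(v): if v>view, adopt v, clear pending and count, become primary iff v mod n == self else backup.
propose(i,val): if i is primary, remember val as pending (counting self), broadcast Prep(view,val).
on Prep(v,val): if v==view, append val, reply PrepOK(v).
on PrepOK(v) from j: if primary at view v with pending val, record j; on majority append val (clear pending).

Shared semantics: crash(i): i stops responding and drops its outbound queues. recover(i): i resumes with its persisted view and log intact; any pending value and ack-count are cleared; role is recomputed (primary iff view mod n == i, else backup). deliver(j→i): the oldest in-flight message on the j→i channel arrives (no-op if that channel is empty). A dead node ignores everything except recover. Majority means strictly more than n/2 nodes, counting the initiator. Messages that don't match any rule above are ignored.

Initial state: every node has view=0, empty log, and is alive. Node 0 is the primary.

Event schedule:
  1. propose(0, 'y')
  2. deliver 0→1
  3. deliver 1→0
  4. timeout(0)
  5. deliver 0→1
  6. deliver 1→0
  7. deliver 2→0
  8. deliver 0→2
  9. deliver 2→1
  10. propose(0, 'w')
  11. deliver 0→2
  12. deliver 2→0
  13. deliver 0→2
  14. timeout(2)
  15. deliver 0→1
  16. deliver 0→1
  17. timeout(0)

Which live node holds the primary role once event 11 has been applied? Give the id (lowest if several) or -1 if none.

1

1. propose(0,'y'):  nop
2. deliver 0→1:  <1:back v0 y>
3. deliver 1→0:  <0:prim v0 y>
4. timeout(0):  <0:back v1 y>
5. deliver 0→1:  <1:prim v1 y>
6. deliver 1→0:  nop
7. deliver 2→0:  nop
8. deliver 0→2:  <2:back v0 y>
9. deliver 2→1:  nop
10. propose(0,'w'):  nop
11. deliver 0→2:  <2:back v1 y>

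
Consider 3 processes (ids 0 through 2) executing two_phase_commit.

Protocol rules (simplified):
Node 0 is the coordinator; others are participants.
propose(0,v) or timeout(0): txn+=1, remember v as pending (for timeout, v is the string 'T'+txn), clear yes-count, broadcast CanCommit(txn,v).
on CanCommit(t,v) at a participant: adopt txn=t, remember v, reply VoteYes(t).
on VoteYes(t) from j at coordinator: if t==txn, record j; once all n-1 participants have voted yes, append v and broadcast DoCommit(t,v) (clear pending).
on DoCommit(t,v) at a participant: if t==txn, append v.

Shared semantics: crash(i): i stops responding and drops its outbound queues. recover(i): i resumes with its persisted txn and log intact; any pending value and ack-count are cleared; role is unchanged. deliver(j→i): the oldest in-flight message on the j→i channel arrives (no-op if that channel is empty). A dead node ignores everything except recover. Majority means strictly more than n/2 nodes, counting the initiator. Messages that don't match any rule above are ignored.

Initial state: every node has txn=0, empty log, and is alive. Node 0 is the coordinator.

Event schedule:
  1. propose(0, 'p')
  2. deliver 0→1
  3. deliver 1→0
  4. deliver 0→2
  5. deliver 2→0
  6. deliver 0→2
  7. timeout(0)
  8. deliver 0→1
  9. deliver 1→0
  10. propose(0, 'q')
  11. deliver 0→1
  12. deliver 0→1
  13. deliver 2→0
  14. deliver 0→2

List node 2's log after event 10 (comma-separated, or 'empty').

p

after 1 — propose(0,'p'): n0:coor/t1/[-]
after 2 — deliver 0→1: n1:part/t1/[-]
after 3 — deliver 1→0: ·
after 4 — deliver 0→2: n2:part/t1/[-]
after 5 — deliver 2→0: n0:coor/t1/[p]
after 6 — deliver 0→2: n2:part/t1/[p]
after 7 — timeout(0): n0:coor/t2/[p]
after 8 — deliver 0→1: n1:part/t1/[p]
after 9 — deliver 1→0: ·
after 10 — propose(0,'q'): n0:coor/t3/[p]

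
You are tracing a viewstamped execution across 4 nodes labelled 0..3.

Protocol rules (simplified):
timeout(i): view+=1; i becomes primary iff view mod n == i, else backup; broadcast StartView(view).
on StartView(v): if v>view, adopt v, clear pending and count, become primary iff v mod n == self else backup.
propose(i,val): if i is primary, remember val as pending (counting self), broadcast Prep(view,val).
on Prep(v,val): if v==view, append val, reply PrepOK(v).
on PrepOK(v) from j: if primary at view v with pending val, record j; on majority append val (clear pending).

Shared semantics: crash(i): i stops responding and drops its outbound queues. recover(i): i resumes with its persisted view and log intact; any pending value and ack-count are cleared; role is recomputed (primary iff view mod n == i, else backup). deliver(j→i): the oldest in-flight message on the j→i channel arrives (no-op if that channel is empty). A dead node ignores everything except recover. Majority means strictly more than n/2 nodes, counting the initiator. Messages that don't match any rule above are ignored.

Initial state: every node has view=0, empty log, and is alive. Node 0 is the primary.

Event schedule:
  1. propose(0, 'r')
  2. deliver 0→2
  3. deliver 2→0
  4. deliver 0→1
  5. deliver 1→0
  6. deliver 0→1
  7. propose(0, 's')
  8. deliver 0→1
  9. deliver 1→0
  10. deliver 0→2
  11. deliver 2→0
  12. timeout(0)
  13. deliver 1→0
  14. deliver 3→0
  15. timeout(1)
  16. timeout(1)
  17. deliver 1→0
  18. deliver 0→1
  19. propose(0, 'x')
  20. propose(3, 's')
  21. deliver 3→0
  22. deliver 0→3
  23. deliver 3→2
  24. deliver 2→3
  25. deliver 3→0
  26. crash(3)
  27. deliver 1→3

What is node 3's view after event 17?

step 1 propose(0,'r'): —
step 2 deliver 0→2: 2={back,v=0,log=r}
step 3 deliver 2→0: —
step 4 deliver 0→1: 1={back,v=0,log=r}
step 5 deliver 1→0: 0={prim,v=0,log=r}
step 6 deliver 0→1: —
step 7 propose(0,'s'): —
step 8 deliver 0→1: 1={back,v=0,log=r,s}
step 9 deliver 1→0: —
step 10 deliver 0→2: 2={back,v=0,log=r,s}
step 11 deliver 2→0: 0={prim,v=0,log=r,s}
step 12 timeout(0): 0={back,v=1,log=r,s}
step 13 deliver 1→0: —
step 14 deliver 3→0: —
step 15 timeout(1): 1={prim,v=1,log=r,s}
step 16 timeout(1): 1={back,v=2,log=r,s}
step 17 deliver 1→0: —

0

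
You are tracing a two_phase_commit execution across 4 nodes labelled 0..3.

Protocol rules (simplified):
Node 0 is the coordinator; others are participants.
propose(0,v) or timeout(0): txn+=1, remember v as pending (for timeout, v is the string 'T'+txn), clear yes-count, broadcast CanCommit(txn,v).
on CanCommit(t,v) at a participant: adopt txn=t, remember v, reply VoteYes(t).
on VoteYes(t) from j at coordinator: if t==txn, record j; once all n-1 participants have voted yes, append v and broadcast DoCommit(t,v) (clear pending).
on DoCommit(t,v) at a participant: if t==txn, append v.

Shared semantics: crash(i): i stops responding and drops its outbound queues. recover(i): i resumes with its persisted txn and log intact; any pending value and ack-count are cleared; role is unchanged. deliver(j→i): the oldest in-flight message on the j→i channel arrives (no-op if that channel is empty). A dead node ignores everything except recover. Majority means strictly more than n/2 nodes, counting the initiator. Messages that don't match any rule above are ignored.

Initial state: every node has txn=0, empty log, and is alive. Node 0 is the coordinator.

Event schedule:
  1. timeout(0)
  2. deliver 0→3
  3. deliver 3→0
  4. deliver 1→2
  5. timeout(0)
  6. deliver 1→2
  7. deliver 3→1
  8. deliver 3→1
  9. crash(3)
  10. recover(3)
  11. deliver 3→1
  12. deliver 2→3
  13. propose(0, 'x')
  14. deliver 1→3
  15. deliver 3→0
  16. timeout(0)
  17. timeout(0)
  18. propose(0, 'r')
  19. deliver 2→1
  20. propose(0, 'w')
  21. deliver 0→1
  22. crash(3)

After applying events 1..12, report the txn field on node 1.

0

[1] timeout(0) → N0(coor t1 [-])
[2] deliver 0→3 → N3(part t1 [-])
[3] deliver 3→0 → ∅
[4] deliver 1→2 → ∅
[5] timeout(0) → N0(coor t2 [-])
[6] deliver 1→2 → ∅
[7] deliver 3→1 → ∅
[8] deliver 3→1 → ∅
[9] crash(3) → N3(✗part t1 [-])
[10] recover(3) → N3(part t1 [-])
[11] deliver 3→1 → ∅
[12] deliver 2→3 → ∅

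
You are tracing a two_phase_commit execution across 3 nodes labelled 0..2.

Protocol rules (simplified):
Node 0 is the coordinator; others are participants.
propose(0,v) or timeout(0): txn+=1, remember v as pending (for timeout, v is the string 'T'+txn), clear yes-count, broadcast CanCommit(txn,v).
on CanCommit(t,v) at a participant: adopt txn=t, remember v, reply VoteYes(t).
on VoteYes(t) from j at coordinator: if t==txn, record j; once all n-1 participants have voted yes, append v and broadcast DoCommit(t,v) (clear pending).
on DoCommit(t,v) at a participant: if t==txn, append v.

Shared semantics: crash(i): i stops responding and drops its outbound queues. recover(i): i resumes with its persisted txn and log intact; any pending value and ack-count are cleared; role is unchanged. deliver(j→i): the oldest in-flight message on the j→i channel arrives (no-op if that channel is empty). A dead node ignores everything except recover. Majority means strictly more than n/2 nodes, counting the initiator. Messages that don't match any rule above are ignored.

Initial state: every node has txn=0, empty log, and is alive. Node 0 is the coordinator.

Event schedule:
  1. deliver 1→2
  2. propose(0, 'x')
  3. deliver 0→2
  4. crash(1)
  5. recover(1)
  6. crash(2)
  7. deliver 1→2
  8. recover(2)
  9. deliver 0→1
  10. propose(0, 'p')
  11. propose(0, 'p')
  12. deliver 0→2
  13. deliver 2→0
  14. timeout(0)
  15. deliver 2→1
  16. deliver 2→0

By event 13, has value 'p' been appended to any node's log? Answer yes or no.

no

e1 deliver 1→2: ·
e2 propose(0,'x'): 0[coor,t=1,-]
e3 deliver 0→2: 2[part,t=1,-]
e4 crash(1): 1[✗part,t=0,-]
e5 recover(1): 1[part,t=0,-]
e6 crash(2): 2[✗part,t=1,-]
e7 deliver 1→2: ·
e8 recover(2): 2[part,t=1,-]
e9 deliver 0→1: 1[part,t=1,-]
e10 propose(0,'p'): 0[coor,t=2,-]
e11 propose(0,'p'): 0[coor,t=3,-]
e12 deliver 0→2: 2[part,t=2,-]
e13 deliver 2→0: ·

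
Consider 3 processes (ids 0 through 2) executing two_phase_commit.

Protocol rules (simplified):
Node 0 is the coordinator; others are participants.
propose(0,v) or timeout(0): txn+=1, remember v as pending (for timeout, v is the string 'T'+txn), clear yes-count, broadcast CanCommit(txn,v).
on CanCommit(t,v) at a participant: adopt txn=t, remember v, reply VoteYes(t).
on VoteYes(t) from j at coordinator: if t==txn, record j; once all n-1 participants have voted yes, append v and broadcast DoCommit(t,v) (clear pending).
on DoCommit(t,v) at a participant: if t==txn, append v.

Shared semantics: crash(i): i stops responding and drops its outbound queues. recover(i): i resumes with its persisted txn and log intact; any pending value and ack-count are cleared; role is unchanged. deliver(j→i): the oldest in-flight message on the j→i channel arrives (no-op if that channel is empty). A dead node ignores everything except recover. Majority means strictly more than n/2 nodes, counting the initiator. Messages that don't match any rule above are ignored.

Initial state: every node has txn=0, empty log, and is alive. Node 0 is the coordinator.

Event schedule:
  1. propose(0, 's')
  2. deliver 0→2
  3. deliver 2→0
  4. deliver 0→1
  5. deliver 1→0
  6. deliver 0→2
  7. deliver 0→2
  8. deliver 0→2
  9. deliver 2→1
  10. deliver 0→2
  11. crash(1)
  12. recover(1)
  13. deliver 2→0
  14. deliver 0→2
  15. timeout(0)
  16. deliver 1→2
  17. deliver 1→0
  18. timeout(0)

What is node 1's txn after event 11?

1

step 1 propose(0,'s'): 0={coor,t=1,log=-}
step 2 deliver 0→2: 2={part,t=1,log=-}
step 3 deliver 2→0: —
step 4 deliver 0→1: 1={part,t=1,log=-}
step 5 deliver 1→0: 0={coor,t=1,log=s}
step 6 deliver 0→2: 2={part,t=1,log=s}
step 7 deliver 0→2: —
step 8 deliver 0→2: —
step 9 deliver 2→1: —
step 10 deliver 0→2: —
step 11 crash(1): 1={✗part,t=1,log=-}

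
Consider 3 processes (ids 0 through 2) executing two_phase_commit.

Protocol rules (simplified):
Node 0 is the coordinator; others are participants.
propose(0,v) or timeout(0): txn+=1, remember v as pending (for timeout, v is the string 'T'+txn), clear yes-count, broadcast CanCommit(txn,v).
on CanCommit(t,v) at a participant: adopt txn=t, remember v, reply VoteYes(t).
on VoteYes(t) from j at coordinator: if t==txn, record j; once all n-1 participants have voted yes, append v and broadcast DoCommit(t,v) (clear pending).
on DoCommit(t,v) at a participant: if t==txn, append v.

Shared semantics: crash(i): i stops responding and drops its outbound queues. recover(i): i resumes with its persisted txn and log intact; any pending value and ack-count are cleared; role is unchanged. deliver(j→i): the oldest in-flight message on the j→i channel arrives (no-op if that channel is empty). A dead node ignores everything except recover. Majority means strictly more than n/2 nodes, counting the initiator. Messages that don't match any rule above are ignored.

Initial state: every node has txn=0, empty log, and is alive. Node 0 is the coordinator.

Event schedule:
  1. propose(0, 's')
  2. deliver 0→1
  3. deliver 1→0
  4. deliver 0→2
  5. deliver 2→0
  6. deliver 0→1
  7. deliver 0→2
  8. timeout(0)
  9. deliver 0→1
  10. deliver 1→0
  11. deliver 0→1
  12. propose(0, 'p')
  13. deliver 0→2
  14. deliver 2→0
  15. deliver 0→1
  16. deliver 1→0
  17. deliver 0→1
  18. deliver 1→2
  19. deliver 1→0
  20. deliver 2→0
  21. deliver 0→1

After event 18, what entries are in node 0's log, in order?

after 1 — propose(0,'s'): n0:coor/t1/[-]
after 2 — deliver 0→1: n1:part/t1/[-]
after 3 — deliver 1→0: ·
after 4 — deliver 0→2: n2:part/t1/[-]
after 5 — deliver 2→0: n0:coor/t1/[s]
after 6 — deliver 0→1: n1:part/t1/[s]
after 7 — deliver 0→2: n2:part/t1/[s]
after 8 — timeout(0): n0:coor/t2/[s]
after 9 — deliver 0→1: n1:part/t2/[s]
after 10 — deliver 1→0: ·
after 11 — deliver 0→1: ·
after 12 — propose(0,'p'): n0:coor/t3/[s]
after 13 — deliver 0→2: n2:part/t2/[s]
after 14 — deliver 2→0: ·
after 15 — deliver 0→1: n1:part/t3/[s]
after 16 — deliver 1→0: ·
after 17 — deliver 0→1: ·
after 18 — deliver 1→2: ·

s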